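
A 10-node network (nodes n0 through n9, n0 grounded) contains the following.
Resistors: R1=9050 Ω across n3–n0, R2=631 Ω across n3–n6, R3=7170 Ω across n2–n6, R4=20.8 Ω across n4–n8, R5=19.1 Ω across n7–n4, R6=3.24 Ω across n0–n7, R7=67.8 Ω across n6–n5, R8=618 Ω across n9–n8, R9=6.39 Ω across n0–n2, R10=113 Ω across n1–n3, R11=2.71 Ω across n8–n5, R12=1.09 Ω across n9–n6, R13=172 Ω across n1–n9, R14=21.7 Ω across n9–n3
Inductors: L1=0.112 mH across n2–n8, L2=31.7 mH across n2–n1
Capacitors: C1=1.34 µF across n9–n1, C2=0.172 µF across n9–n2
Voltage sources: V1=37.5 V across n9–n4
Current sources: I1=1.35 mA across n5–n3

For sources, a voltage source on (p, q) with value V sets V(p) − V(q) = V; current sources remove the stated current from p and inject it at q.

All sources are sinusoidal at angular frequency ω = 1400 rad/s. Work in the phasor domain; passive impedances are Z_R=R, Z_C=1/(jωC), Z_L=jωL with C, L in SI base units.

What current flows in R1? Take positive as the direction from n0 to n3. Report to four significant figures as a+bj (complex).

-0.002954-0.0003325j A

MNA unknowns: 9 node voltages V₁..V_9 plus 1 source current (V1)
R1: Y=0.0001105+0.000j on G[3,0]
R2: Y=0.001585+0.000j on G[3,6]
R3: Y=0.0001395+0.000j on G[2,6]
L1: Y=0.000-6.378j on G[2,8]
R4: Y=0.04808+0.000j on G[4,8]
R5: Y=0.05236+0.000j on G[7,4]
R6: Y=0.3086+0.000j on G[0,7]
R7: Y=0.01475+0.000j on G[6,5]
R8: Y=0.001618+0.000j on G[9,8]
R9: Y=0.1565+0.000j on G[0,2]
R10: Y=0.008850+0.000j on G[1,3]
R11: Y=0.3690+0.000j on G[8,5]
R12: Y=0.9174+0.000j on G[9,6]
C1: Y=0.000+0.001876j on G[9,1]
C2: Y=0.000+0.0002408j on G[9,2]
R13: Y=0.005814+0.000j on G[1,9]
R14: Y=0.04608+0.000j on G[9,3]
L2: Y=0.000-0.02253j on G[2,1]
V1: row V9−V4=37.5, i_V1 at 9,4
I1: z[5]−=0.00135, z[3]+=0.00135
solve → V1=7.858+14.00j, V2=2.044-0.2810j, V3=26.73+3.009j, V4=-7.213+0.9748j, V5=3.097-0.2341j, V6=29.85+0.9590j, V7=-1.046+0.1414j, V8=2.032-0.2818j, V9=30.29+0.9748j
aux → i_V1=-0.7673+0.1041j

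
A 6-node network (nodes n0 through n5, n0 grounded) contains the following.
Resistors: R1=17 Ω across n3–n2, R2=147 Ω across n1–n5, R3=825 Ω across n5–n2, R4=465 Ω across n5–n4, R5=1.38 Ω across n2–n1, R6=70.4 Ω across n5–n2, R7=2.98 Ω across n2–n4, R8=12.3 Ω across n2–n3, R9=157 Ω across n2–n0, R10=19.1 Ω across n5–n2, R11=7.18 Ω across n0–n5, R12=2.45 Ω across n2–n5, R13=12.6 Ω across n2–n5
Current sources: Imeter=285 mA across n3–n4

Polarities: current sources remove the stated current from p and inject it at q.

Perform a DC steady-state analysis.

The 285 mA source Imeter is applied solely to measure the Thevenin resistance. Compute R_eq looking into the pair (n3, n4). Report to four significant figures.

MNA unknowns: 5 node voltages V₁..V_5
R1: Y=0.05882 on G[3,2]
R2: Y=0.006803 on G[1,5]
R3: Y=0.001212 on G[5,2]
R4: Y=0.002151 on G[5,4]
R5: Y=0.7246 on G[2,1]
R6: Y=0.01420 on G[5,2]
R7: Y=0.3356 on G[2,4]
R8: Y=0.08130 on G[2,3]
R9: Y=0.006369 on G[2,0]
R10: Y=0.05236 on G[5,2]
R11: Y=0.1393 on G[0,5]
R12: Y=0.4082 on G[2,5]
R13: Y=0.07937 on G[2,5]
Imeter: z[3]−=0.285, z[4]+=0.285
solve → V1=-0.003014, V2=-0.003043, V3=-2.037, V4=0.8409, V5=0.0001392

R_eq = 10.10 Ω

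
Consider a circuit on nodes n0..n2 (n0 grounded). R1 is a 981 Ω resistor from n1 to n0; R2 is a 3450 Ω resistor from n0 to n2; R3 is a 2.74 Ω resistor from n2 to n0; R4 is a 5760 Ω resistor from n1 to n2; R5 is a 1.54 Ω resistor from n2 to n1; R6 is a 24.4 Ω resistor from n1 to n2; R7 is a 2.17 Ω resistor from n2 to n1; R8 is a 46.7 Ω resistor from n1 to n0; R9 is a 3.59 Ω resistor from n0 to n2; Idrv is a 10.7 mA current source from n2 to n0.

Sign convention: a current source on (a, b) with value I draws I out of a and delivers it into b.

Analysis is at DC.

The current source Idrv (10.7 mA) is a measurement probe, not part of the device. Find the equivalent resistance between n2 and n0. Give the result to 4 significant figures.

Apply KCL at each of the 2 non-ground nodes and solve the resulting linear system.
Node n1: branches {R1, R4, R5, R6, R7, R8} → V_1 = -0.01576
Node n2: branches {R2, R3, R4, R5, R6, R7, R9, Idrv} → V_2 = -0.01607

R_eq = 1.502 Ω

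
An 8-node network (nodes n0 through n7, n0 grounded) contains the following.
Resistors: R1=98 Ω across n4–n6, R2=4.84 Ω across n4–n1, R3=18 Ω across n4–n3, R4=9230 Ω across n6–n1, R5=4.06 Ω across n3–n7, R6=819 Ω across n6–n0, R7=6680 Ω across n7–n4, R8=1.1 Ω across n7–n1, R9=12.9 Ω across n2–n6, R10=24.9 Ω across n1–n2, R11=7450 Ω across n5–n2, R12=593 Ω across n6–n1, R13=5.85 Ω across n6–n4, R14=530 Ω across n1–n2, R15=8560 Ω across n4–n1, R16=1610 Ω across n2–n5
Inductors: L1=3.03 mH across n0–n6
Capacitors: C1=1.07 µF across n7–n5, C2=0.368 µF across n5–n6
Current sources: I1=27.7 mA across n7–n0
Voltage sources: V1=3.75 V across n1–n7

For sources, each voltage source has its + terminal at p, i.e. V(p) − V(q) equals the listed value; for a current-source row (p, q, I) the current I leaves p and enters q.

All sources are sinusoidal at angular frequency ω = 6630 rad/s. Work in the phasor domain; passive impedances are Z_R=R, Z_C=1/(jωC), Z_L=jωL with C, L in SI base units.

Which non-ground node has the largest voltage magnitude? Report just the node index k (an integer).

7

Element admittances at ω=6630 rad/s:
  Y(R1) = 0.01020+0.000j S between n4,n6
  Y(L1) = 0.000-0.04978j S between n0,n6
  Y(R2) = 0.2066+0.000j S between n4,n1
  Y(R3) = 0.05556+0.000j S between n4,n3
  Y(R4) = 0.0001083+0.000j S between n6,n1
  Y(R5) = 0.2463+0.000j S between n3,n7
  Y(R6) = 0.001221+0.000j S between n6,n0
  Y(R7) = 0.0001497+0.000j S between n7,n4
  Y(R8) = 0.9091+0.000j S between n7,n1
  Y(C1) = 0.000+0.007094j S between n7,n5
  Y(R9) = 0.07752+0.000j S between n2,n6
  Y(R10) = 0.04016+0.000j S between n1,n2
  Y(R11) = 0.0001342+0.000j S between n5,n2
  Y(R12) = 0.001686+0.000j S between n6,n1
  Y(R13) = 0.1709+0.000j S between n6,n4
  Y(C2) = 0.000+0.002440j S between n5,n6
  Y(R14) = 0.001887+0.000j S between n1,n2
  Y(R15) = 0.0001168+0.000j S between n4,n1
  Y(R16) = 0.0006211+0.000j S between n2,n5
  I1: injects 0.0277 A into n0 (from n7)
  V1: constraint V(n1)−V(n7) = 3.75
Assemble and solve the 8×8 MNA system:
  V(n1)=0.3169-0.5096j  V(n2)=0.08600-0.5409j  V(n3)=-2.841-0.5131j  V(n4)=-0.2148-0.5290j  V(n5)=-2.543-0.7298j  V(n6)=-0.01364-0.5561j  V(n7)=-3.433-0.5096j
  i(V1)=-3.529-0.005428j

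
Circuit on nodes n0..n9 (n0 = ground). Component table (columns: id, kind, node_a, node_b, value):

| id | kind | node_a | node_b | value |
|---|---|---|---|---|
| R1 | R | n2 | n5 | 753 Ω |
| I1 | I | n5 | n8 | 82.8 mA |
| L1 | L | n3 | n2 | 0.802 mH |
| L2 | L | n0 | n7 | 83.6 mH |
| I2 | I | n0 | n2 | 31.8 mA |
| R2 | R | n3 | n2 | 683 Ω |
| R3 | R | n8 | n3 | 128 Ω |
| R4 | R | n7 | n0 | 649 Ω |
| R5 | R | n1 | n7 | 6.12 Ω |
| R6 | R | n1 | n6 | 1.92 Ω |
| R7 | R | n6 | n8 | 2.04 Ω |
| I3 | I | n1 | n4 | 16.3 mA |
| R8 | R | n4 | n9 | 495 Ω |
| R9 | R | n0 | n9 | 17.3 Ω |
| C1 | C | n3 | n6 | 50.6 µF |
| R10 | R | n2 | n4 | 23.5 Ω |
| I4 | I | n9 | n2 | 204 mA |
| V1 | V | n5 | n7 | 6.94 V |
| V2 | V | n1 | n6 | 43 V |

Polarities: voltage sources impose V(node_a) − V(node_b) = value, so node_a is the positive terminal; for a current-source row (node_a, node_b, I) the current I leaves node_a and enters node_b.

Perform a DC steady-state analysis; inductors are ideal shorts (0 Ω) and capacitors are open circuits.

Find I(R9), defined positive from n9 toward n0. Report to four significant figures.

-0.2069 A

Element admittances at DC:
  Y(R1) = 0.001328 S between n2,n5
  I1: injects 0.0828 A into n8 (from n5)
  L1: short n3↔n2 (DC inductor)
  L2: short n0↔n7 (DC inductor)
  I2: injects 0.0318 A into n2 (from n0)
  Y(R2) = 0.001464 S between n3,n2
  Y(R3) = 0.007812 S between n8,n3
  Y(R4) = 0.001541 S between n7,n0
  Y(R5) = 0.1634 S between n1,n7
  Y(R6) = 0.5208 S between n1,n6
  Y(R7) = 0.4902 S between n6,n8
  I3: injects 0.0163 A into n4 (from n1)
  Y(R8) = 0.002020 S between n4,n9
  Y(R9) = 0.05780 S between n0,n9
  Y(C1) = 0.000 S between n3,n6
  Y(R10) = 0.04255 S between n2,n4
  I4: injects 0.204 A into n2 (from n9)
  V1: constraint V(n5)−V(n7) = 6.94
  V2: constraint V(n1)−V(n6) = 43
Assemble and solve the 13×13 MNA system:
  V(n1)=2.068  V(n2)=-5.462  V(n3)=-5.462  V(n4)=-5.011  V(n5)=6.940  V(n6)=-40.93  V(n7)=0.000  V(n8)=-40.21  V(n9)=-3.579
  i(L1)=-0.2715  i(L2)=-0.2387  i(V1)=-0.09927  i(V2)=-22.75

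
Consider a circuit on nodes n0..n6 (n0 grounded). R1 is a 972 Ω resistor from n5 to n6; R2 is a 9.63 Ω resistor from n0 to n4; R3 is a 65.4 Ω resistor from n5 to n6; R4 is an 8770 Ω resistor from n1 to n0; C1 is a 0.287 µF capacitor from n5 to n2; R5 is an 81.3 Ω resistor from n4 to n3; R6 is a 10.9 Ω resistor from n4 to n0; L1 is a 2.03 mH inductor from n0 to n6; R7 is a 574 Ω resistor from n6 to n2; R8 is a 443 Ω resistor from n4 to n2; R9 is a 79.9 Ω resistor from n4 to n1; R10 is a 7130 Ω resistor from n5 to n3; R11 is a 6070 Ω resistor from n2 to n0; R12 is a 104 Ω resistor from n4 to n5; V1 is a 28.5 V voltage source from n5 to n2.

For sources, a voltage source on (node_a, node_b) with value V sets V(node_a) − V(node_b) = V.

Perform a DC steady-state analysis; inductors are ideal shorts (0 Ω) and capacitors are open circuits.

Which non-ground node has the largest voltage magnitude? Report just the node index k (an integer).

MNA unknowns: 6 node voltages V₁..V_6 plus 2 source currents (L1, V1)
R1: Y=0.001029 on G[5,6]
R2: Y=0.1038 on G[0,4]
R3: Y=0.01529 on G[5,6]
R4: Y=0.0001140 on G[1,0]
C1: Y=0.000 on G[5,2]
R5: Y=0.01230 on G[4,3]
R6: Y=0.09174 on G[4,0]
L1: row V0−V6=0, i_L1 at 0,6
R7: Y=0.001742 on G[6,2]
R8: Y=0.002257 on G[4,2]
R9: Y=0.01252 on G[4,1]
R10: Y=0.0001403 on G[5,3]
R11: Y=0.0001647 on G[2,0]
R12: Y=0.009615 on G[4,5]
V1: row V5−V2=28.5, i_V1 at 5,2
solve → V1=-0.08394, V2=-24.61, V3=-0.03988, V4=-0.08471, V5=3.891, V6=0.000
aux → i_L1=-0.02063, i_V1=-0.1023

2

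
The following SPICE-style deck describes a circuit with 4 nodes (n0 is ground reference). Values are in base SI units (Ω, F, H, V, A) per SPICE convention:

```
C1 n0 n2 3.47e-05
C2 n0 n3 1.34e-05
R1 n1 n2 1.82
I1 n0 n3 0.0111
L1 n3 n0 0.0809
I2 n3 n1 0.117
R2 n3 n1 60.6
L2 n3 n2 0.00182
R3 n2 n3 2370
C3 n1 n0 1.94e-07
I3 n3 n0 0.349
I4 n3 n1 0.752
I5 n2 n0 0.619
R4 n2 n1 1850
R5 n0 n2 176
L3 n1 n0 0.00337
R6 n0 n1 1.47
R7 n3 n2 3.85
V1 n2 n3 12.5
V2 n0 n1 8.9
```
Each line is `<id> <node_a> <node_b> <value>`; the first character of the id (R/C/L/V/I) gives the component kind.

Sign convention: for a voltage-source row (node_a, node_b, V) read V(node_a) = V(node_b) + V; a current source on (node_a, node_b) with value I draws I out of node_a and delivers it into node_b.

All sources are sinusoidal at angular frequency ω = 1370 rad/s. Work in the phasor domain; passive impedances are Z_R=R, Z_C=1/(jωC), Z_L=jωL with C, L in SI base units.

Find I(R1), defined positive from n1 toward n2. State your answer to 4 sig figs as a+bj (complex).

1.433-0.7406j A

Apply KCL at each of the 3 non-ground nodes and solve the resulting linear system.
Node n1: branches {R1, I2, R2, C3, I4, R4, L3, R6, V2} → V_1 = -8.900+0.000j
Node n2: branches {C1, R1, L2, R3, I5, R4, R5, R7, V1} → V_2 = -11.51+1.348j
Node n3: branches {C2, I1, L1, I2, R2, L2, R3, I3, I4, R7, V1} → V_3 = -24.01+1.348j
Source currents: i(V1)=-2.307+4.811j, i(V2)=-5.240+1.162j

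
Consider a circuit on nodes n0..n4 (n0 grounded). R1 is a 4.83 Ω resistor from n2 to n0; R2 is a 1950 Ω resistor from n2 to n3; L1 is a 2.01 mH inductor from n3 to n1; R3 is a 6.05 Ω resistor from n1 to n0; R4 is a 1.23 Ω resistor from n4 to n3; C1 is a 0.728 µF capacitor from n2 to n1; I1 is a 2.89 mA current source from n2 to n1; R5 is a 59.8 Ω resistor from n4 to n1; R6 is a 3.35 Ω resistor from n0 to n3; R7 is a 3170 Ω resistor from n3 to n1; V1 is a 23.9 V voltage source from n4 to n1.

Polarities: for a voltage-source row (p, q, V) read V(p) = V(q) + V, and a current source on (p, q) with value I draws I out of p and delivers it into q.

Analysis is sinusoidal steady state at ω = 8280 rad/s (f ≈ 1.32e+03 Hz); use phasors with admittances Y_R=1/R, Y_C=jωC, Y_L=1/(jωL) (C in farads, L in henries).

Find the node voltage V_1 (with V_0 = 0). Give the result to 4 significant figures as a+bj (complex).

MNA unknowns: 4 node voltages V₁..V_4 plus 1 source current (V1)
R1: Y=0.2070+0.000j on G[2,0]
R2: Y=0.0005128+0.000j on G[2,3]
L1: Y=0.000-0.06009j on G[3,1]
R3: Y=0.1653+0.000j on G[1,0]
R4: Y=0.8130+0.000j on G[4,3]
C1: Y=0.000+0.006028j on G[2,1]
I1: z[2]−=0.00289, z[1]+=0.00289
R5: Y=0.01672+0.000j on G[4,1]
R6: Y=0.2985+0.000j on G[0,3]
R7: Y=0.0003155+0.000j on G[3,1]
V1: row V4−V1=23.9, i_V1 at 4,1
solve → V1=-13.55-0.6726j, V2=0.01273-0.3922j, V3=7.492+0.6445j, V4=10.35-0.6726j
aux → i_V1=-2.726+1.071j

-13.55-0.6726j V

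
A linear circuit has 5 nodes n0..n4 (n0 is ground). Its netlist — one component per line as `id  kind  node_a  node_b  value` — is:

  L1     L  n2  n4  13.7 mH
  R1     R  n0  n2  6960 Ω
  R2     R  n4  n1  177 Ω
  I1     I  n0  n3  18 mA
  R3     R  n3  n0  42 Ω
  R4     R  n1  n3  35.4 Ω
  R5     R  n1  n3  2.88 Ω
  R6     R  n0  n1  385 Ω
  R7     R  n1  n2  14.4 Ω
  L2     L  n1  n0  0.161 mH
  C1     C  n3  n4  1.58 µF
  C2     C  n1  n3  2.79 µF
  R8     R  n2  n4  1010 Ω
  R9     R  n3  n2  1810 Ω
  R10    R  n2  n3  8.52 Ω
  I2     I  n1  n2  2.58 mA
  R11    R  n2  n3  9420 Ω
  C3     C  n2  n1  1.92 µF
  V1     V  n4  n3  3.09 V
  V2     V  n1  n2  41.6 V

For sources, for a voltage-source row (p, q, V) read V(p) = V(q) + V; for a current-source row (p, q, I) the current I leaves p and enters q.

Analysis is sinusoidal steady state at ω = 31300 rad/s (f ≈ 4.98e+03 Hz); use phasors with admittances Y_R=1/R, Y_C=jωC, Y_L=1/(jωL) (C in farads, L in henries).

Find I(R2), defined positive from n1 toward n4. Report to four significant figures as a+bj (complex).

0.03455-0.009258j A

MNA unknowns: 4 node voltages V₁..V_4 plus 2 source currents (V1, V2)
L1: Y=0.000-0.002332j on G[2,4]
R1: Y=0.0001437+0.000j on G[0,2]
R2: Y=0.005650+0.000j on G[4,1]
I1: z[0]−=0.018, z[3]+=0.018
R3: Y=0.02381+0.000j on G[3,0]
R4: Y=0.02825+0.000j on G[1,3]
R5: Y=0.3472+0.000j on G[1,3]
R6: Y=0.002597+0.000j on G[0,1]
R7: Y=0.06944+0.000j on G[1,2]
L2: Y=0.000-0.1984j on G[1,0]
C1: Y=0.000+0.04945j on G[3,4]
C2: Y=0.000+0.08733j on G[1,3]
R8: Y=0.0009901+0.000j on G[2,4]
R9: Y=0.0005525+0.000j on G[3,2]
R10: Y=0.1174+0.000j on G[2,3]
I2: z[1]−=0.00258, z[2]+=0.00258
R11: Y=0.0001062+0.000j on G[2,3]
C3: Y=0.000+0.06010j on G[2,1]
V1: row V4−V3=3.09, i_V1 at 4,3
V2: row V1−V2=41.6, i_V2 at 1,2
solve → V1=0.3542+1.178j, V2=-41.25+1.178j, V3=-8.851+2.816j, V4=-5.761+2.816j
aux → i_V1=-0.004408-0.08094j, i_V2=-6.760-2.612j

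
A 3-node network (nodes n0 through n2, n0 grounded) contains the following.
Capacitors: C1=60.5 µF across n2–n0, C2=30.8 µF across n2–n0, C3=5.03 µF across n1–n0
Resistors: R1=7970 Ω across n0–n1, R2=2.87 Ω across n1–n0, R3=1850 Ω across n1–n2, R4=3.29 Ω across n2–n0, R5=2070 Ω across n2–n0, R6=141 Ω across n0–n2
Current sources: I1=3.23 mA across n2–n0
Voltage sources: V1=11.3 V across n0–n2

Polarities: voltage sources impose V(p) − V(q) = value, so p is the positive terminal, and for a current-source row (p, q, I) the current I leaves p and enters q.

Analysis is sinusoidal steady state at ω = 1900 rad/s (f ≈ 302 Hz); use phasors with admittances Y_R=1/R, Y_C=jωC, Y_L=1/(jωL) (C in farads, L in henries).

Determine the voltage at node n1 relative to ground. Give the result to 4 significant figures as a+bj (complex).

-0.01748+0.0004786j V

Element admittances at ω=1900 rad/s:
  Y(C1) = 0.000+0.1149j S between n2,n0
  Y(R1) = 0.0001255+0.000j S between n0,n1
  I1: injects 0.00323 A into n0 (from n2)
  Y(C2) = 0.000+0.05852j S between n2,n0
  Y(R2) = 0.3484+0.000j S between n1,n0
  Y(R3) = 0.0005405+0.000j S between n1,n2
  Y(R4) = 0.3040+0.000j S between n2,n0
  Y(R5) = 0.0004831+0.000j S between n2,n0
  Y(R6) = 0.007092+0.000j S between n0,n2
  Y(C3) = 0.000+0.009557j S between n1,n0
  V1: constraint V(n0)−V(n2) = 11.3
Assemble and solve the 3×3 MNA system:
  V(n1)=-0.01748+0.0004786j  V(n2)=-11.30+0.000j
  i(V1)=-3.523-1.960j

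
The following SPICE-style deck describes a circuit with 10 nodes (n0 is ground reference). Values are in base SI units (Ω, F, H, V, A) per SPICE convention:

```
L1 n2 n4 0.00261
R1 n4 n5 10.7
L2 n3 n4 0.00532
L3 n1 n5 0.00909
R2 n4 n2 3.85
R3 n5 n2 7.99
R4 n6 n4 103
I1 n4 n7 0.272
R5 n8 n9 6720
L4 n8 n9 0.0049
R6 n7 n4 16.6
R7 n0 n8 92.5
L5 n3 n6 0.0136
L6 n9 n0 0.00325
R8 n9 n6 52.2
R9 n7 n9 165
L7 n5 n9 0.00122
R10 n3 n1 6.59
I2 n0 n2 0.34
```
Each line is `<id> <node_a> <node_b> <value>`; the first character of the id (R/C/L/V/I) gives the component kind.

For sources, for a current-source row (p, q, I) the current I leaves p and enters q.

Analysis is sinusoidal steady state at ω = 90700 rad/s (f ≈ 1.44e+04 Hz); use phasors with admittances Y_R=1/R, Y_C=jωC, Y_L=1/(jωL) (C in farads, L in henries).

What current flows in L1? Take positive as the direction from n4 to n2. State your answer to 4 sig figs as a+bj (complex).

Apply KCL at each of the 9 non-ground nodes and solve the resulting linear system.
Node n1: branches {L3, R10} → V_1 = 20.39+72.21j
Node n2: branches {L1, R2, R3, I2} → V_2 = 23.32+73.93j
Node n3: branches {L2, L5, R10} → V_3 = 20.37+72.22j
Node n4: branches {L1, R1, L2, R2, R4, I1, R6} → V_4 = 22.46+73.65j
Node n5: branches {R1, L3, R3, L7} → V_5 = 22.39+74.48j
Node n6: branches {R4, L5, R8} → V_6 = 12.03+65.17j
Node n7: branches {I1, R6, R9} → V_7 = 25.10+72.52j
Node n8: branches {R5, L4, R7} → V_8 = 12.24+2.022j
Node n9: branches {R5, L4, L6, R8, R9, L7} → V_9 = 6.442+61.22j

-0.001180+0.003622j A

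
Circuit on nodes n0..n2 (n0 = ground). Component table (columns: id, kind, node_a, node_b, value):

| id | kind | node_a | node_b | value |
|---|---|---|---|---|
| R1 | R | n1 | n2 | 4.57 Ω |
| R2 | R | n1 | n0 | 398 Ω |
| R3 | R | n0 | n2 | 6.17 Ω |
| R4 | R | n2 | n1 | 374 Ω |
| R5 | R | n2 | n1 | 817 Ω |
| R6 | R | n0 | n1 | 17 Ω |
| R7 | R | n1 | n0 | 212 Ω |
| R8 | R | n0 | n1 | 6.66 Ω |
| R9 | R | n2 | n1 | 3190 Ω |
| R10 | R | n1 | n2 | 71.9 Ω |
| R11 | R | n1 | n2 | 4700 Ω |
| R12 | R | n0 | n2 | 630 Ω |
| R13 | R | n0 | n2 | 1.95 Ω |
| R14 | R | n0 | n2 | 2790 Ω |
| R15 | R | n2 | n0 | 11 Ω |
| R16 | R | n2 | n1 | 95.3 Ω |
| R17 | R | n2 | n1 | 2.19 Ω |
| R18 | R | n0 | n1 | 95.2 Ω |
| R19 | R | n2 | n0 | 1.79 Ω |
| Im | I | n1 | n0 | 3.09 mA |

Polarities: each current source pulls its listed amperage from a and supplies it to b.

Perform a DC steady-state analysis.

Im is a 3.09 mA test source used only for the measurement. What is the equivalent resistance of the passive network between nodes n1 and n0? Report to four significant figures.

R_eq = 1.456 Ω

MNA unknowns: 2 node voltages V₁..V_2
R1: Y=0.2188 on G[1,2]
R2: Y=0.002513 on G[1,0]
R3: Y=0.1621 on G[0,2]
R4: Y=0.002674 on G[2,1]
R5: Y=0.001224 on G[2,1]
R6: Y=0.05882 on G[0,1]
R7: Y=0.004717 on G[1,0]
R8: Y=0.1502 on G[0,1]
R9: Y=0.0003135 on G[2,1]
R10: Y=0.01391 on G[1,2]
R11: Y=0.0002128 on G[1,2]
R12: Y=0.001587 on G[0,2]
R13: Y=0.5128 on G[0,2]
R14: Y=0.0003584 on G[0,2]
R15: Y=0.09091 on G[2,0]
R16: Y=0.01049 on G[2,1]
R17: Y=0.4566 on G[2,1]
R18: Y=0.01050 on G[0,1]
R19: Y=0.5587 on G[2,0]
Im: z[1]−=0.00309, z[0]+=0.00309
solve → V1=-0.004500, V2=-0.001561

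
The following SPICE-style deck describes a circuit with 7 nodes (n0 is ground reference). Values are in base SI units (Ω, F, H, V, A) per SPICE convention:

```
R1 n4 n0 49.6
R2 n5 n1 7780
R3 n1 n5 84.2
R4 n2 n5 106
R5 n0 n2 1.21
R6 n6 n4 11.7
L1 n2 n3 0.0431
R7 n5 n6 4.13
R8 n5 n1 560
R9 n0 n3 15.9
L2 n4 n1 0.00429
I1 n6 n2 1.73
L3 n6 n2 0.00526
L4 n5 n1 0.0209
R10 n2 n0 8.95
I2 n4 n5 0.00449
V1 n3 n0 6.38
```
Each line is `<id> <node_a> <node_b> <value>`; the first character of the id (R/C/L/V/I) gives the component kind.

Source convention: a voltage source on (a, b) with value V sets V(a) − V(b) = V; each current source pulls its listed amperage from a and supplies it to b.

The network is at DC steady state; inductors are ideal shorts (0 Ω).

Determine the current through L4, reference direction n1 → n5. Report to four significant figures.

MNA unknowns: 6 node voltages V₁..V_6 plus 5 source currents (L1, L2, L3, L4, V1)
R1: Y=0.02016 on G[4,0]
R2: Y=0.0001285 on G[5,1]
R3: Y=0.01188 on G[1,5]
R4: Y=0.009434 on G[2,5]
R5: Y=0.8264 on G[0,2]
R6: Y=0.08547 on G[6,4]
L1: row V2−V3=0, i_L1 at 2,3
R7: Y=0.2421 on G[5,6]
R8: Y=0.001786 on G[5,1]
R9: Y=0.06289 on G[0,3]
L2: row V4−V1=0, i_L2 at 4,1
I1: z[6]−=1.73, z[2]+=1.73
L3: row V6−V2=0, i_L3 at 6,2
L4: row V5−V1=0, i_L4 at 5,1
R10: Y=0.1117 on G[2,0]
I2: z[4]−=0.00449, z[5]+=0.00449
V1: row V3−V0=6.38, i_V1 at 3,0
solve → V1=6.020, V2=6.380, V3=6.380, V4=6.020, V5=6.020, V6=6.380
aux → i_L1=-6.107, i_L2=-0.09508, i_L3=-1.848, i_L4=0.09508, i_V1=-6.508

-0.09508 A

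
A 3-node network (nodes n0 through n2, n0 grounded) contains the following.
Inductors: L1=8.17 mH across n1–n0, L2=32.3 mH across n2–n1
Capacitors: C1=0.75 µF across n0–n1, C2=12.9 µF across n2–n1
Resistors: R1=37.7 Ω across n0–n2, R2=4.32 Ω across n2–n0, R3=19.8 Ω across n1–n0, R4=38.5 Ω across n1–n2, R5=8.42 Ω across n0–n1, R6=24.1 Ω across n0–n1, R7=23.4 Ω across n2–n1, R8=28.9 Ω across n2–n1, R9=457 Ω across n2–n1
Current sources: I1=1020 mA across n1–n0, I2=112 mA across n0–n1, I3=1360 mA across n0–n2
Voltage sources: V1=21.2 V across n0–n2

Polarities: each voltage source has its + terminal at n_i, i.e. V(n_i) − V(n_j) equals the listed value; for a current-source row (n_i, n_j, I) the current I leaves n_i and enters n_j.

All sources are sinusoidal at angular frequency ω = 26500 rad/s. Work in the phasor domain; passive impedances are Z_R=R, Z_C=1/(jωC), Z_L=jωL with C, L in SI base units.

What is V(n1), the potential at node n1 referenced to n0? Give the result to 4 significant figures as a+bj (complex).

-15.73-5.138j V

MNA unknowns: 2 node voltages V₁..V_2 plus 1 source current (V1)
L1: Y=0.000-0.004619j on G[1,0]
C1: Y=0.000+0.01988j on G[0,1]
R1: Y=0.02653+0.000j on G[0,2]
L2: Y=0.000-0.001168j on G[2,1]
I1: z[1]−=1.02, z[0]+=1.02
R2: Y=0.2315+0.000j on G[2,0]
C2: Y=0.000+0.3418j on G[2,1]
R3: Y=0.05051+0.000j on G[1,0]
R4: Y=0.02597+0.000j on G[1,2]
R5: Y=0.1188+0.000j on G[0,1]
R6: Y=0.04149+0.000j on G[0,1]
I2: z[0]−=0.112, z[1]+=0.112
R7: Y=0.04274+0.000j on G[2,1]
I3: z[0]−=1.36, z[2]+=1.36
R8: Y=0.03460+0.000j on G[2,1]
R9: Y=0.002188+0.000j on G[2,1]
V1: row V0−V2=21.2, i_V1 at 0,2
solve → V1=-15.73-5.138j, V2=-21.20+0.000j
aux → i_V1=-9.158-1.323j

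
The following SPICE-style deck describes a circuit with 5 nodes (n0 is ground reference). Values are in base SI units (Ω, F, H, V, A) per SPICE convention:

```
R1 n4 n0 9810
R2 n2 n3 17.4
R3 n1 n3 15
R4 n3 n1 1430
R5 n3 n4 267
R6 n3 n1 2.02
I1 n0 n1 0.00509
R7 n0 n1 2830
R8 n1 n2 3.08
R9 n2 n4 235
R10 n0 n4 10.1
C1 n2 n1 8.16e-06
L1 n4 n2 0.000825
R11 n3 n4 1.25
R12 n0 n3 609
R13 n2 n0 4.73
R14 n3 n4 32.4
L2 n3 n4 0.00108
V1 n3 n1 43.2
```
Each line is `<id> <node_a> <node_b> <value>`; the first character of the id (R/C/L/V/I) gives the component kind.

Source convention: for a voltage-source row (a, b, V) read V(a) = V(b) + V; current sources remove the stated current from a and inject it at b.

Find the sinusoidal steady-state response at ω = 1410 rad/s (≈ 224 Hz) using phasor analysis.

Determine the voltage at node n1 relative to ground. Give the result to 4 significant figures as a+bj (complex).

Element admittances at ω=1410 rad/s:
  Y(R1) = 0.0001019+0.000j S between n4,n0
  Y(R2) = 0.05747+0.000j S between n2,n3
  Y(R3) = 0.06667+0.000j S between n1,n3
  Y(R4) = 0.0006993+0.000j S between n3,n1
  Y(R5) = 0.003745+0.000j S between n3,n4
  Y(R6) = 0.4950+0.000j S between n3,n1
  I1: injects 0.00509 A into n1 (from n0)
  Y(R7) = 0.0003534+0.000j S between n0,n1
  Y(R8) = 0.3247+0.000j S between n1,n2
  Y(R9) = 0.004255+0.000j S between n2,n4
  Y(R10) = 0.09901+0.000j S between n0,n4
  Y(C1) = 0.000+0.01151j S between n2,n1
  Y(L1) = 0.000-0.8597j S between n4,n2
  Y(R11) = 0.8000+0.000j S between n3,n4
  Y(R12) = 0.001642+0.000j S between n0,n3
  Y(R13) = 0.2114+0.000j S between n2,n0
  Y(R14) = 0.03086+0.000j S between n3,n4
  Y(L2) = 0.000-0.6567j S between n3,n4
  V1: constraint V(n3)−V(n1) = 43.2
Assemble and solve the 5×5 MNA system:
  V(n1)=-30.61+8.478j  V(n2)=-1.798-3.120j  V(n3)=12.59+8.478j  V(n4)=3.787+6.485j
  i(V1)=-33.80+3.437j

-30.61+8.478j V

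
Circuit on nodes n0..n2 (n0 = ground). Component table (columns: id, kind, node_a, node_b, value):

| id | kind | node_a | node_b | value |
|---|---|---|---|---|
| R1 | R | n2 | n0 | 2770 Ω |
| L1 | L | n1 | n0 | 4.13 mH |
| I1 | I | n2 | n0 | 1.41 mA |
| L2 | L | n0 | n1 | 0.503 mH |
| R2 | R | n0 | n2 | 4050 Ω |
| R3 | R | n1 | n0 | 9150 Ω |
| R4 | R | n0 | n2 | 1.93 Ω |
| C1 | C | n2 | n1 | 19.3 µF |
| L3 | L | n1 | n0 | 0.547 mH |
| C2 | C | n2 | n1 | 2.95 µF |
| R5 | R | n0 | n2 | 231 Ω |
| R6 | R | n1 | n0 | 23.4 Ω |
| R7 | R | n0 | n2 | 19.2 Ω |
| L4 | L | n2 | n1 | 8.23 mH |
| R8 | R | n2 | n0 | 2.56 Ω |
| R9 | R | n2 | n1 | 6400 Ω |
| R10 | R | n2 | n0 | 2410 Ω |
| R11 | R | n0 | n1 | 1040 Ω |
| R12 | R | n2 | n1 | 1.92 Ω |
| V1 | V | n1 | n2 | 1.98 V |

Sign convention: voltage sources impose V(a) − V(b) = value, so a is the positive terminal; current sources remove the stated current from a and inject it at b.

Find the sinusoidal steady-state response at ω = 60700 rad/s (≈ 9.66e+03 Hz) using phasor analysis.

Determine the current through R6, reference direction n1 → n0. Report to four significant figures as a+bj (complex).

0.08053+0.005331j A

Element admittances at ω=60700 rad/s:
  Y(R1) = 0.0003610+0.000j S between n2,n0
  Y(L1) = 0.000-0.003989j S between n1,n0
  I1: injects 0.00141 A into n0 (from n2)
  Y(L2) = 0.000-0.03275j S between n0,n1
  Y(R2) = 0.0002469+0.000j S between n0,n2
  Y(R3) = 0.0001093+0.000j S between n1,n0
  Y(R4) = 0.5181+0.000j S between n0,n2
  Y(C1) = 0.000+1.172j S between n2,n1
  Y(L3) = 0.000-0.03012j S between n1,n0
  Y(C2) = 0.000+0.1791j S between n2,n1
  Y(R5) = 0.004329+0.000j S between n0,n2
  Y(R6) = 0.04274+0.000j S between n1,n0
  Y(R7) = 0.05208+0.000j S between n0,n2
  Y(L4) = 0.000-0.002002j S between n2,n1
  Y(R8) = 0.3906+0.000j S between n2,n0
  Y(R9) = 0.0001563+0.000j S between n2,n1
  Y(R10) = 0.0004149+0.000j S between n2,n0
  Y(R11) = 0.0009615+0.000j S between n0,n1
  Y(R12) = 0.5208+0.000j S between n2,n1
  V1: constraint V(n1)−V(n2) = 1.98
Assemble and solve the 3×3 MNA system:
  V(n1)=1.884+0.1247j  V(n2)=-0.09553+0.1247j
  i(V1)=-1.122-2.550j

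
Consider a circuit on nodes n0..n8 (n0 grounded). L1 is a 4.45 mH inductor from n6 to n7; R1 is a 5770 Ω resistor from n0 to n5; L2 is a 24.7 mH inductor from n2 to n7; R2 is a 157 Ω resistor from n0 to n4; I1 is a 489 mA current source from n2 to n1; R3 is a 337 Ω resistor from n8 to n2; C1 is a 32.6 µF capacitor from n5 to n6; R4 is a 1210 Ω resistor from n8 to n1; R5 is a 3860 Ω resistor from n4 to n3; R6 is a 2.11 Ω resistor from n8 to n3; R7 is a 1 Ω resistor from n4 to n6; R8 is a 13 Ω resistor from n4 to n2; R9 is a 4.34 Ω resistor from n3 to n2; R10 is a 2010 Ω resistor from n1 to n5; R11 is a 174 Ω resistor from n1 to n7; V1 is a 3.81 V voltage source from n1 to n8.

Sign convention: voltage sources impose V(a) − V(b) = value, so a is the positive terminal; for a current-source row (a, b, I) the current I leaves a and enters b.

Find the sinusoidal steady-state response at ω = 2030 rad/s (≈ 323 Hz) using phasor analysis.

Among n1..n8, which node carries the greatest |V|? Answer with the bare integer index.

Element admittances at ω=2030 rad/s:
  Y(L1) = 0.000-0.1107j S between n6,n7
  Y(R1) = 0.0001733+0.000j S between n0,n5
  Y(L2) = 0.000-0.01994j S between n2,n7
  Y(R2) = 0.006369+0.000j S between n0,n4
  I1: injects 0.489 A into n1 (from n2)
  Y(R3) = 0.002967+0.000j S between n8,n2
  Y(C1) = 0.000+0.06618j S between n5,n6
  Y(R4) = 0.0008264+0.000j S between n8,n1
  Y(R5) = 0.0002591+0.000j S between n4,n3
  Y(R6) = 0.4739+0.000j S between n8,n3
  Y(R7) = 1.000+0.000j S between n4,n6
  Y(R8) = 0.07692+0.000j S between n4,n2
  Y(R9) = 0.2304+0.000j S between n3,n2
  Y(R10) = 0.0004975+0.000j S between n1,n5
  Y(R11) = 0.005747+0.000j S between n1,n7
  V1: constraint V(n1)−V(n8) = 3.81
Assemble and solve the 9×9 MNA system:
  V(n1)=6.233-0.06494j  V(n2)=-0.4235-0.07726j  V(n3)=1.491-0.06895j  V(n4)=-0.0008485+0.001072j  V(n5)=0.03118-0.03942j  V(n6)=0.03127+0.007123j  V(n7)=-0.02344+0.2695j  V(n8)=2.423-0.06494j
  i(V1)=0.4468+0.001935j

1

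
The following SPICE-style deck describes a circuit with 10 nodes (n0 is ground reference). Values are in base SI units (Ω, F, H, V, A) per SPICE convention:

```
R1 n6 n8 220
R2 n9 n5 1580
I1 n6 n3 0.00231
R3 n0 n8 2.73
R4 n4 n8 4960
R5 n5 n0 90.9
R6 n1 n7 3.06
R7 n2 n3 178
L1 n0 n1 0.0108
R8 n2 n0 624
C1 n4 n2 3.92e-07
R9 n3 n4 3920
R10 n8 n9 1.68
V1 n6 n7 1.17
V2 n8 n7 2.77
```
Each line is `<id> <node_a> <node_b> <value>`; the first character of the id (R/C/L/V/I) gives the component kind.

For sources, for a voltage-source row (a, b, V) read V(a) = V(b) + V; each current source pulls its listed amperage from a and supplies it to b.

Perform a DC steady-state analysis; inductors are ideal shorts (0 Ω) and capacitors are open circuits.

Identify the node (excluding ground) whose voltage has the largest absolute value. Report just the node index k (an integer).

3

Element admittances at DC:
  Y(R1) = 0.004545 S between n6,n8
  Y(R2) = 0.0006329 S between n9,n5
  I1: injects 0.00231 A into n3 (from n6)
  Y(R3) = 0.3663 S between n0,n8
  Y(R4) = 0.0002016 S between n4,n8
  Y(R5) = 0.01100 S between n5,n0
  Y(R6) = 0.3268 S between n1,n7
  Y(R7) = 0.005618 S between n2,n3
  L1: short n0↔n1 (DC inductor)
  Y(R8) = 0.001603 S between n2,n0
  Y(C1) = 0.000 S between n4,n2
  Y(R9) = 0.0002551 S between n3,n4
  Y(R10) = 0.5952 S between n8,n9
  V1: constraint V(n6)−V(n7) = 1.17
  V2: constraint V(n8)−V(n7) = 2.77
Assemble and solve the 12×12 MNA system:
  V(n1)=0.000  V(n2)=1.406  V(n3)=1.807  V(n4)=1.584  V(n5)=0.07074  V(n6)=-0.2983  V(n7)=-1.468  V(n8)=1.302  V(n9)=1.300
  i(L1)=0.4798  i(V1)=0.004963  i(V2)=-0.4848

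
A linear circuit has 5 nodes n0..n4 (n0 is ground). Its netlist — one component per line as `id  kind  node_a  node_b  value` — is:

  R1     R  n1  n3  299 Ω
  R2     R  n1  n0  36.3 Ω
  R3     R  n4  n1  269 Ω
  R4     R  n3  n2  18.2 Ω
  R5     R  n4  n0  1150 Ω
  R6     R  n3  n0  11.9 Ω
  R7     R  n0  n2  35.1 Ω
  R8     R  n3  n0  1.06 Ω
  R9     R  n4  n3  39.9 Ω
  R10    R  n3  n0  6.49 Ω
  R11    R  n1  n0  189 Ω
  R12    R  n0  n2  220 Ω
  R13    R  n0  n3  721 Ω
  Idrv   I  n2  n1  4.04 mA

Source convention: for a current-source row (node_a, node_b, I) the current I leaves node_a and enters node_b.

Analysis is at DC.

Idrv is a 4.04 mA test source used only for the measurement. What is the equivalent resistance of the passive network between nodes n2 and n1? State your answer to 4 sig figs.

MNA unknowns: 4 node voltages V₁..V_4
R1: Y=0.003344 on G[1,3]
R2: Y=0.02755 on G[1,0]
R3: Y=0.003717 on G[4,1]
R4: Y=0.05495 on G[3,2]
R5: Y=0.0008696 on G[4,0]
R6: Y=0.08403 on G[3,0]
R7: Y=0.02849 on G[0,2]
R8: Y=0.9434 on G[3,0]
R9: Y=0.02506 on G[4,3]
R10: Y=0.1541 on G[3,0]
R11: Y=0.005291 on G[1,0]
R12: Y=0.004545 on G[0,2]
R13: Y=0.001387 on G[0,3]
Idrv: z[2]−=0.00404, z[1]+=0.00404
solve → V1=0.1022, V2=-0.04688, V3=-0.001536, V4=0.01151

R_eq = 36.90 Ω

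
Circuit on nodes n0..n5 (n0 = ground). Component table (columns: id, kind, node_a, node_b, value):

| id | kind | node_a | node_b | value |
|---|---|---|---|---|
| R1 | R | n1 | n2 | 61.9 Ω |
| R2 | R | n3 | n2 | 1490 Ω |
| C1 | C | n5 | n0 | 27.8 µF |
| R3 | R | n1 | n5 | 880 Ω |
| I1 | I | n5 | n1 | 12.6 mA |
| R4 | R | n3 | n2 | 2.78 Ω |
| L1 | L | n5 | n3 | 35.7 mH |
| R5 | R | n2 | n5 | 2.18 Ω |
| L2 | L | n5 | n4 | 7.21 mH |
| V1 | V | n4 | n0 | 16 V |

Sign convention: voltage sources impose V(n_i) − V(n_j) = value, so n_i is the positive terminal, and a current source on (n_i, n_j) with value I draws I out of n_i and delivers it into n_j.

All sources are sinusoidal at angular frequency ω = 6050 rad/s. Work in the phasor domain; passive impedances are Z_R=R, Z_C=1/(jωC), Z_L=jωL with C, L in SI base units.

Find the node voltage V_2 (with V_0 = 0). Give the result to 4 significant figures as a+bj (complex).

MNA unknowns: 5 node voltages V₁..V_5 plus 1 source current (V1)
R1: Y=0.01616+0.000j on G[1,2]
R2: Y=0.0006711+0.000j on G[3,2]
C1: Y=0.000+0.1682j on G[5,0]
R3: Y=0.001136+0.000j on G[1,5]
I1: z[5]−=0.0126, z[1]+=0.0126
R4: Y=0.3597+0.000j on G[3,2]
L1: Y=0.000-0.004630j on G[5,3]
R5: Y=0.4587+0.000j on G[2,5]
L2: Y=0.000-0.02293j on G[5,4]
V1: row V4−V0=16, i_V1 at 4,0
solve → V1=-1.772+0.0002408j, V2=-2.499+0.0002577j, V3=-2.499+0.0005865j, V4=16.00+0.000j, V5=-2.525+0.000j
aux → i_V1=0.000+0.4247j

-2.499+0.0002577j V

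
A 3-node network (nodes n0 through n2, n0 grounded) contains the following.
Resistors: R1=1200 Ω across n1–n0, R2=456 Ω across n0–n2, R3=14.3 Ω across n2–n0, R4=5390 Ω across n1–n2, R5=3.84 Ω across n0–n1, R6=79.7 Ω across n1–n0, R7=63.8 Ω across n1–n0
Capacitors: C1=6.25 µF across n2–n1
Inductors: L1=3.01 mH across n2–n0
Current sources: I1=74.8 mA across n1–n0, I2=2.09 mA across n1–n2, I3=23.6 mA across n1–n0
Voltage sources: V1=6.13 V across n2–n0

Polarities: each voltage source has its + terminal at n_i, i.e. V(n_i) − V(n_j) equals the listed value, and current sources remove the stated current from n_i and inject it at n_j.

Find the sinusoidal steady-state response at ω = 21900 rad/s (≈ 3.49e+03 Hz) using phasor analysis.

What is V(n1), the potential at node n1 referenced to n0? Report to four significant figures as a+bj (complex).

0.8386+2.500j V

Element admittances at ω=21900 rad/s:
  Y(R1) = 0.0008333+0.000j S between n1,n0
  Y(R2) = 0.002193+0.000j S between n0,n2
  Y(R3) = 0.06993+0.000j S between n2,n0
  Y(C1) = 0.000+0.1369j S between n2,n1
  Y(L1) = 0.000-0.01517j S between n2,n0
  Y(R4) = 0.0001855+0.000j S between n1,n2
  Y(R5) = 0.2604+0.000j S between n0,n1
  Y(R6) = 0.01255+0.000j S between n1,n0
  Y(R7) = 0.01567+0.000j S between n1,n0
  I1: injects 0.0748 A into n0 (from n1)
  I2: injects 0.00209 A into n2 (from n1)
  I3: injects 0.0236 A into n0 (from n1)
  V1: constraint V(n2)−V(n0) = 6.13
Assemble and solve the 3×3 MNA system:
  V(n1)=0.8386+2.500j  V(n2)=6.130+0.000j
  i(V1)=-0.7833-0.6308j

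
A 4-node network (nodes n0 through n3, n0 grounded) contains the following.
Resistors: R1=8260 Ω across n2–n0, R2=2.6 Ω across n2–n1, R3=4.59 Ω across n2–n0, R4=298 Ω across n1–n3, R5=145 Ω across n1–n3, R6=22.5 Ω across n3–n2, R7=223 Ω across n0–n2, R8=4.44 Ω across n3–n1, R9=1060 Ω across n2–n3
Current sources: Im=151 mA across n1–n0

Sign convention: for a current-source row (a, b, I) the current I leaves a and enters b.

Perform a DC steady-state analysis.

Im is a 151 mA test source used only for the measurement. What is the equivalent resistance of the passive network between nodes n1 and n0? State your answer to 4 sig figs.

R_eq = 6.861 Ω

Apply KCL at each of the 3 non-ground nodes and solve the resulting linear system.
Node n1: branches {R2, R4, R5, R8, Im} → V_1 = -1.036
Node n2: branches {R1, R2, R3, R6, R7, R9} → V_2 = -0.6787
Node n3: branches {R4, R5, R6, R8, R9} → V_3 = -0.9783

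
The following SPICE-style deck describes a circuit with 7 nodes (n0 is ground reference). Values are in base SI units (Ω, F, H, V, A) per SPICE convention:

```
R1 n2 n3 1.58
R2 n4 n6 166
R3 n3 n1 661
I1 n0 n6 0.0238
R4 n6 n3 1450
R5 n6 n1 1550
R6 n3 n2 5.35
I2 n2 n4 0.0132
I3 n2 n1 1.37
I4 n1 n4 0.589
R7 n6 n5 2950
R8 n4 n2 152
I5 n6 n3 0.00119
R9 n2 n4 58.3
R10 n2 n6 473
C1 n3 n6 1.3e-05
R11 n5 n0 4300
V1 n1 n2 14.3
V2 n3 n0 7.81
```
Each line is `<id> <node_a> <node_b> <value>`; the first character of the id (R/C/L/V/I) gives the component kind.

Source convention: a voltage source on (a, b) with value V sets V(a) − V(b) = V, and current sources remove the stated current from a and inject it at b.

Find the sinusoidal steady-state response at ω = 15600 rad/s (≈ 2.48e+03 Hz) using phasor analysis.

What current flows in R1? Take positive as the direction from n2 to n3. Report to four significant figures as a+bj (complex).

-0.1165-0.004301j A

Element admittances at ω=15600 rad/s:
  Y(R1) = 0.6329+0.000j S between n2,n3
  Y(R2) = 0.006024+0.000j S between n4,n6
  Y(R3) = 0.001513+0.000j S between n3,n1
  I1: injects 0.0238 A into n6 (from n0)
  Y(R4) = 0.0006897+0.000j S between n6,n3
  Y(R5) = 0.0006452+0.000j S between n6,n1
  Y(R6) = 0.1869+0.000j S between n3,n2
  I2: injects 0.0132 A into n4 (from n2)
  I3: injects 1.37 A into n1 (from n2)
  I4: injects 0.589 A into n4 (from n1)
  Y(R7) = 0.0003390+0.000j S between n6,n5
  Y(R8) = 0.006579+0.000j S between n4,n2
  I5: injects 0.00119 A into n3 (from n6)
  Y(R9) = 0.01715+0.000j S between n2,n4
  Y(R10) = 0.002114+0.000j S between n2,n6
  Y(C1) = 0.000+0.2028j S between n3,n6
  Y(R11) = 0.0002326+0.000j S between n5,n0
  V1: constraint V(n1)−V(n2) = 14.3
  V2: constraint V(n3)−V(n0) = 7.81
Assemble and solve the 8×8 MNA system:
  V(n1)=21.93-0.006796j  V(n2)=7.626-0.006796j  V(n3)=7.810+0.000j  V(n4)=27.91-0.1562j  V(n5)=4.650-0.4417j  V(n6)=7.841-0.7447j
  i(V1)=0.7506-0.0004658j  i(V2)=0.02272+0.0001027j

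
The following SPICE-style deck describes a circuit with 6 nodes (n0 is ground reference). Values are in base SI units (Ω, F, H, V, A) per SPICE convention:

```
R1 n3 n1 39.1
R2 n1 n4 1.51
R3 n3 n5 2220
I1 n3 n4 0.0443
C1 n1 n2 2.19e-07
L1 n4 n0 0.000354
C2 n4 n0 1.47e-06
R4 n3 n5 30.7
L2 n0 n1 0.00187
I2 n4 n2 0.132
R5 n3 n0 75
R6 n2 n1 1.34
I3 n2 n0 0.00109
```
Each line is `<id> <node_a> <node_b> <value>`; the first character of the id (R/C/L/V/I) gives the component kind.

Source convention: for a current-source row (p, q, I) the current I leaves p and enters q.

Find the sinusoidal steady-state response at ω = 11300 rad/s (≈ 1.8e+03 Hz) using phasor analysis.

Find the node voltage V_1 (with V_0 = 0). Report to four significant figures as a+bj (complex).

0.1249+0.05314j V

Apply KCL at each of the 5 non-ground nodes and solve the resulting linear system.
Node n1: branches {R1, R2, C1, L2, R6} → V_1 = 0.1249+0.05314j
Node n2: branches {C1, I2, R6, I3} → V_2 = 0.3003+0.05255j
Node n3: branches {R1, R3, I1, R4, R5} → V_3 = -1.056+0.03493j
Node n4: branches {R2, I1, L1, C2, I2} → V_4 = -0.02334+0.04491j
Node n5: branches {R3, R4} → V_5 = -1.056+0.03493j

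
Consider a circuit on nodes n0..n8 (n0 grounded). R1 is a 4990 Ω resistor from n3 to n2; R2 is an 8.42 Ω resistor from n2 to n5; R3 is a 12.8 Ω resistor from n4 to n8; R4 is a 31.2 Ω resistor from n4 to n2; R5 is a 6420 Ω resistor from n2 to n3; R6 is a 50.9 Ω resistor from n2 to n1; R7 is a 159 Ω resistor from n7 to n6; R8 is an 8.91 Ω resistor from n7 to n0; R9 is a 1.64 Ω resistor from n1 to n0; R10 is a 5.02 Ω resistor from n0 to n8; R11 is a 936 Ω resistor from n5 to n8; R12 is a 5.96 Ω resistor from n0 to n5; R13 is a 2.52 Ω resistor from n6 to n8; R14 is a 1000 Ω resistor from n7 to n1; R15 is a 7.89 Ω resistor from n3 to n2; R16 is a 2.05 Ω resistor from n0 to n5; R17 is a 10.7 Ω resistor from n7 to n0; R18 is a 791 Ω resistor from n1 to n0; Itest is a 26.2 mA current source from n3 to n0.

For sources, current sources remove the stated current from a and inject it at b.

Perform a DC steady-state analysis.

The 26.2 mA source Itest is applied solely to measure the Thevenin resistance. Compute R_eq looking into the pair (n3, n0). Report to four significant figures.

Apply KCL at each of the 8 non-ground nodes and solve the resulting linear system.
Node n1: branches {R6, R9, R14, R18} → V_1 = -0.005819
Node n2: branches {R1, R2, R4, R5, R6, R15} → V_2 = -0.1871
Node n3: branches {R1, R5, R15, Itest} → V_3 = -0.3932
Node n4: branches {R3, R4} → V_4 = -0.06768
Node n5: branches {R2, R11, R12, R16} → V_5 = -0.02868
Node n6: branches {R7, R13} → V_6 = -0.01842
Node n7: branches {R7, R8, R14, R17} → V_7 = -0.0005712
Node n8: branches {R3, R10, R11, R13} → V_8 = -0.01870

R_eq = 15.01 Ω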